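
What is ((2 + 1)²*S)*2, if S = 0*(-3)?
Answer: 0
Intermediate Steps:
S = 0
((2 + 1)²*S)*2 = ((2 + 1)²*0)*2 = (3²*0)*2 = (9*0)*2 = 0*2 = 0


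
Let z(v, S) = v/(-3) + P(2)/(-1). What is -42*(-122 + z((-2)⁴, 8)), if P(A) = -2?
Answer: 5264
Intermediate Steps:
z(v, S) = 2 - v/3 (z(v, S) = v/(-3) - 2/(-1) = v*(-⅓) - 2*(-1) = -v/3 + 2 = 2 - v/3)
-42*(-122 + z((-2)⁴, 8)) = -42*(-122 + (2 - ⅓*(-2)⁴)) = -42*(-122 + (2 - ⅓*16)) = -42*(-122 + (2 - 16/3)) = -42*(-122 - 10/3) = -42*(-376/3) = 5264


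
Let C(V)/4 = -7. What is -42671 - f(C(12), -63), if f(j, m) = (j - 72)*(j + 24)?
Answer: -43071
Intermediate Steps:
C(V) = -28 (C(V) = 4*(-7) = -28)
f(j, m) = (-72 + j)*(24 + j)
-42671 - f(C(12), -63) = -42671 - (-1728 + (-28)**2 - 48*(-28)) = -42671 - (-1728 + 784 + 1344) = -42671 - 1*400 = -42671 - 400 = -43071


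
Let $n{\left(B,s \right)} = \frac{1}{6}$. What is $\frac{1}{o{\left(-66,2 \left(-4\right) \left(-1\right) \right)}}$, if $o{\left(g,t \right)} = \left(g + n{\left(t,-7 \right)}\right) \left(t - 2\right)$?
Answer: $- \frac{1}{395} \approx -0.0025316$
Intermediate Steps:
$n{\left(B,s \right)} = \frac{1}{6}$
$o{\left(g,t \right)} = \left(-2 + t\right) \left(\frac{1}{6} + g\right)$ ($o{\left(g,t \right)} = \left(g + \frac{1}{6}\right) \left(t - 2\right) = \left(\frac{1}{6} + g\right) \left(-2 + t\right) = \left(-2 + t\right) \left(\frac{1}{6} + g\right)$)
$\frac{1}{o{\left(-66,2 \left(-4\right) \left(-1\right) \right)}} = \frac{1}{- \frac{1}{3} - -132 + \frac{2 \left(-4\right) \left(-1\right)}{6} - 66 \cdot 2 \left(-4\right) \left(-1\right)} = \frac{1}{- \frac{1}{3} + 132 + \frac{\left(-8\right) \left(-1\right)}{6} - 66 \left(\left(-8\right) \left(-1\right)\right)} = \frac{1}{- \frac{1}{3} + 132 + \frac{1}{6} \cdot 8 - 528} = \frac{1}{- \frac{1}{3} + 132 + \frac{4}{3} - 528} = \frac{1}{-395} = - \frac{1}{395}$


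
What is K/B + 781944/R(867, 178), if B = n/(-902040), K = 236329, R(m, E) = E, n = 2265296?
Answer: -2260899185691/25201418 ≈ -89713.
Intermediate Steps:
B = -283162/112755 (B = 2265296/(-902040) = 2265296*(-1/902040) = -283162/112755 ≈ -2.5113)
K/B + 781944/R(867, 178) = 236329/(-283162/112755) + 781944/178 = 236329*(-112755/283162) + 781944*(1/178) = -26647276395/283162 + 390972/89 = -2260899185691/25201418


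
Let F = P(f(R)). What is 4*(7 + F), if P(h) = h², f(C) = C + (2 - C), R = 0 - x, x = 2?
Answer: 44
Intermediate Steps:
R = -2 (R = 0 - 1*2 = 0 - 2 = -2)
f(C) = 2
F = 4 (F = 2² = 4)
4*(7 + F) = 4*(7 + 4) = 4*11 = 44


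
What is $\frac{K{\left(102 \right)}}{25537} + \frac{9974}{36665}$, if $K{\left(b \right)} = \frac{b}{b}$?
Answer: $\frac{254742703}{936314105} \approx 0.27207$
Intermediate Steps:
$K{\left(b \right)} = 1$
$\frac{K{\left(102 \right)}}{25537} + \frac{9974}{36665} = 1 \cdot \frac{1}{25537} + \frac{9974}{36665} = 1 \cdot \frac{1}{25537} + 9974 \cdot \frac{1}{36665} = \frac{1}{25537} + \frac{9974}{36665} = \frac{254742703}{936314105}$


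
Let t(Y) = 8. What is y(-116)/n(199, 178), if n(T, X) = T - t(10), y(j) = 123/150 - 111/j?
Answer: 5153/553900 ≈ 0.0093031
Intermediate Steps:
y(j) = 41/50 - 111/j (y(j) = 123*(1/150) - 111/j = 41/50 - 111/j)
n(T, X) = -8 + T (n(T, X) = T - 1*8 = T - 8 = -8 + T)
y(-116)/n(199, 178) = (41/50 - 111/(-116))/(-8 + 199) = (41/50 - 111*(-1/116))/191 = (41/50 + 111/116)*(1/191) = (5153/2900)*(1/191) = 5153/553900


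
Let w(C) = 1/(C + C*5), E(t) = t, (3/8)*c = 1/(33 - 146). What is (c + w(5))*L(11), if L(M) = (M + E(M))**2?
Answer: 2662/565 ≈ 4.7115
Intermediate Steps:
c = -8/339 (c = 8/(3*(33 - 146)) = (8/3)/(-113) = (8/3)*(-1/113) = -8/339 ≈ -0.023599)
L(M) = 4*M**2 (L(M) = (M + M)**2 = (2*M)**2 = 4*M**2)
w(C) = 1/(6*C) (w(C) = 1/(C + 5*C) = 1/(6*C))
(c + w(5))*L(11) = (-8/339 + (1/6)/5)*(4*11**2) = (-8/339 + (1/6)*(1/5))*(4*121) = (-8/339 + 1/30)*484 = (11/1130)*484 = 2662/565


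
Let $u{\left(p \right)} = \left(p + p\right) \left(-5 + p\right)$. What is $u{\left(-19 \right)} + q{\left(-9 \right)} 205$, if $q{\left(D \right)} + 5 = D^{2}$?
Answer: $16492$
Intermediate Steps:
$u{\left(p \right)} = 2 p \left(-5 + p\right)$
$q{\left(D \right)} = -5 + D^{2}$
$u{\left(-19 \right)} + q{\left(-9 \right)} 205 = 2 \left(-19\right) \left(-5 - 19\right) + \left(-5 + \left(-9\right)^{2}\right) 205 = 2 \left(-19\right) \left(-24\right) + \left(-5 + 81\right) 205 = 912 + 76 \cdot 205 = 912 + 15580 = 16492$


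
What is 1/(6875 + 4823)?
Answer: 1/11698 ≈ 8.5485e-5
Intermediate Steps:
1/(6875 + 4823) = 1/11698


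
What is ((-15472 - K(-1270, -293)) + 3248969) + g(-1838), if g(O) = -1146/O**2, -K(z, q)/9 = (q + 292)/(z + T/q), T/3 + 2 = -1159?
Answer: 2013356233034913961/622655975494 ≈ 3.2335e+6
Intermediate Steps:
T = -3483 (T = -6 + 3*(-1159) = -6 - 3477 = -3483)
K(z, q) = -9*(292 + q)/(z - 3483/q) (K(z, q) = -9*(q + 292)/(z - 3483/q) = -9*(292 + q)/(z - 3483/q))
g(O) = -1146/O**2
((-15472 - K(-1270, -293)) + 3248969) + g(-1838) = ((-15472 - (-9)*(-293)*(292 - 293)/(-3483 - 293*(-1270))) + 3248969) - 1146/(-1838)**2 = ((-15472 - (-9)*(-293)*(-1)/(-3483 + 372110)) + 3248969) - 1146*1/3378244 = ((-15472 - (-9)*(-293)*(-1)/368627) + 3248969) - 573/1689122 = ((-15472 - 1*(-2637/368627)) + 3248969) - 573/1689122 = ((-15472 + 2637/368627) + 3248969) - 573/1689122 = (-5703394307/368627 + 3248969) - 573/1689122 = 1191954301256/368627 - 573/1689122 = 2013356233034913961/622655975494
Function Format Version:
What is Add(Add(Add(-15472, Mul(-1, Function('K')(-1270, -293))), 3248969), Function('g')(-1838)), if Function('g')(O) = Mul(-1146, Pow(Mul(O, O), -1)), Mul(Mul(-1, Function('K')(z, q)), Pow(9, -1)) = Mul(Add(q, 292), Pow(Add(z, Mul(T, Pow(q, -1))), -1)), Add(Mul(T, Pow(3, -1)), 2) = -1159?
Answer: Rational(2013356233034913961, 622655975494) ≈ 3.2335e+6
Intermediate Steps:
T = -3483 (T = Add(-6, Mul(3, -1159)) = Add(-6, -3477) = -3483)
Function('K')(z, q) = Mul(-9, Pow(Add(z, Mul(-3483, Pow(q, -1))), -1), Add(292, q)) (Function('K')(z, q) = Mul(-9, Mul(Add(q, 292), Pow(Add(z, Mul(-3483, Pow(q, -1))), -1))) = Mul(-9, Mul(Add(292, q), Pow(Add(z, Mul(-3483, Pow(q, -1))), -1))) = Mul(-9, Mul(Pow(Add(z, Mul(-3483, Pow(q, -1))), -1), Add(292, q))) = Mul(-9, Pow(Add(z, Mul(-3483, Pow(q, -1))), -1), Add(292, q)))
Function('g')(O) = Mul(-1146, Pow(O, -2)) (Function('g')(O) = Mul(-1146, Pow(Pow(O, 2), -1)) = Mul(-1146, Pow(O, -2)))
Add(Add(Add(-15472, Mul(-1, Function('K')(-1270, -293))), 3248969), Function('g')(-1838)) = Add(Add(Add(-15472, Mul(-1, Mul(-9, -293, Pow(Add(-3483, Mul(-293, -1270)), -1), Add(292, -293)))), 3248969), Mul(-1146, Pow(-1838, -2))) = Add(Add(Add(-15472, Mul(-1, Mul(-9, -293, Pow(Add(-3483, 372110), -1), -1))), 3248969), Mul(-1146, Rational(1, 3378244))) = Add(Add(Add(-15472, Mul(-1, Mul(-9, -293, Pow(368627, -1), -1))), 3248969), Rational(-573, 1689122)) = Add(Add(Add(-15472, Mul(-1, Mul(-9, -293, Rational(1, 368627), -1))), 3248969), Rational(-573, 1689122)) = Add(Add(Add(-15472, Mul(-1, Rational(-2637, 368627))), 3248969), Rational(-573, 1689122)) = Add(Add(Add(-15472, Rational(2637, 368627)), 3248969), Rational(-573, 1689122)) = Add(Add(Rational(-5703394307, 368627), 3248969), Rational(-573, 1689122)) = Add(Rational(1191954301256, 368627), Rational(-573, 1689122)) = Rational(2013356233034913961, 622655975494)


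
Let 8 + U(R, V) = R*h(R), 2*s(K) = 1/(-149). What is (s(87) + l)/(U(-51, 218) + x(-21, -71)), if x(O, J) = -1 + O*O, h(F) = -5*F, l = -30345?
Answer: 9042811/3746754 ≈ 2.4135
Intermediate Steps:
s(K) = -1/298 (s(K) = (½)/(-149) = (½)*(-1/149) = -1/298)
U(R, V) = -8 - 5*R² (U(R, V) = -8 + R*(-5*R) = -8 - 5*R²)
x(O, J) = -1 + O²
(s(87) + l)/(U(-51, 218) + x(-21, -71)) = (-1/298 - 30345)/((-8 - 5*(-51)²) + (-1 + (-21)²)) = -9042811/(298*((-8 - 5*2601) + (-1 + 441))) = -9042811/(298*((-8 - 13005) + 440)) = -9042811/(298*(-13013 + 440)) = -9042811/298/(-12573) = -9042811/298*(-1/12573) = 9042811/3746754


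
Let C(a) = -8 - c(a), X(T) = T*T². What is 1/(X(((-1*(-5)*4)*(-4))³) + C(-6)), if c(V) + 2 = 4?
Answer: -1/134217728000000010 ≈ -7.4506e-18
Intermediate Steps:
c(V) = 2 (c(V) = -2 + 4 = 2)
X(T) = T³
C(a) = -10 (C(a) = -8 - 1*2 = -8 - 2 = -10)
1/(X(((-1*(-5)*4)*(-4))³) + C(-6)) = 1/((((-1*(-5)*4)*(-4))³)³ - 10) = 1/((((5*4)*(-4))³)³ - 10) = 1/(((20*(-4))³)³ - 10) = 1/(((-80)³)³ - 10) = 1/((-512000)³ - 10) = 1/(-134217728000000000 - 10) = 1/(-134217728000000010) = -1/134217728000000010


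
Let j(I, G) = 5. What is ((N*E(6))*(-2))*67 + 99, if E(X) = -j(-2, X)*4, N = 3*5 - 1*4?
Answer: 29579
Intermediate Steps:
N = 11 (N = 15 - 4 = 11)
E(X) = -20 (E(X) = -1*5*4 = -5*4 = -20)
((N*E(6))*(-2))*67 + 99 = ((11*(-20))*(-2))*67 + 99 = -220*(-2)*67 + 99 = 440*67 + 99 = 29480 + 99 = 29579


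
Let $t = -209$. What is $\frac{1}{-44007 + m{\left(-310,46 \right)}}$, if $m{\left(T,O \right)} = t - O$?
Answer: $- \frac{1}{44262} \approx -2.2593 \cdot 10^{-5}$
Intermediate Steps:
$m{\left(T,O \right)} = -209 - O$
$\frac{1}{-44007 + m{\left(-310,46 \right)}} = \frac{1}{-44007 - 255} = \frac{1}{-44262} = - \frac{1}{44262}$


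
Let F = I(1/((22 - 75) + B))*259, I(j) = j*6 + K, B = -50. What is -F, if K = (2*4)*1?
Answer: -211862/103 ≈ -2056.9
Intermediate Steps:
K = 8 (K = 8*1 = 8)
I(j) = 8 + 6*j (I(j) = j*6 + 8 = 6*j + 8 = 8 + 6*j)
F = 211862/103 (F = (8 + 6/((22 - 75) - 50))*259 = (8 + 6/(-53 - 50))*259 = (8 + 6/(-103))*259 = (8 + 6*(-1/103))*259 = (8 - 6/103)*259 = (818/103)*259 = 211862/103 ≈ 2056.9)
-F = -1*211862/103 = -211862/103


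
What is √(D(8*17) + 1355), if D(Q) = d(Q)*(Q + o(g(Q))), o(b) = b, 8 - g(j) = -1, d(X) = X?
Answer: 5*√843 ≈ 145.17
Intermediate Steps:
g(j) = 9 (g(j) = 8 - 1*(-1) = 8 + 1 = 9)
D(Q) = Q*(9 + Q) (D(Q) = Q*(Q + 9) = Q*(9 + Q))
√(D(8*17) + 1355) = √((8*17)*(9 + 8*17) + 1355) = √(136*(9 + 136) + 1355) = √(136*145 + 1355) = √(19720 + 1355) = √21075 = 5*√843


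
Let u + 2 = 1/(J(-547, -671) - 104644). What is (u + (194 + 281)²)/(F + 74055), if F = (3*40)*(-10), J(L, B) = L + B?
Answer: 4776980405/1542515202 ≈ 3.0969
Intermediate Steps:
J(L, B) = B + L
u = -211725/105862 (u = -2 + 1/((-671 - 547) - 104644) = -2 + 1/(-1218 - 104644) = -2 + 1/(-105862) = -2 - 1/105862 = -211725/105862 ≈ -2.0000)
F = -1200 (F = 120*(-10) = -1200)
(u + (194 + 281)²)/(F + 74055) = (-211725/105862 + (194 + 281)²)/(-1200 + 74055) = (-211725/105862 + 475²)/72855 = (-211725/105862 + 225625)*(1/72855) = (23884902025/105862)*(1/72855) = 4776980405/1542515202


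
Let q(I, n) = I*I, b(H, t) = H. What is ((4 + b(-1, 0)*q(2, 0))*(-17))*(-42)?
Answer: 0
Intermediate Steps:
q(I, n) = I**2
((4 + b(-1, 0)*q(2, 0))*(-17))*(-42) = ((4 - 1*2**2)*(-17))*(-42) = ((4 - 1*4)*(-17))*(-42) = ((4 - 4)*(-17))*(-42) = (0*(-17))*(-42) = 0*(-42) = 0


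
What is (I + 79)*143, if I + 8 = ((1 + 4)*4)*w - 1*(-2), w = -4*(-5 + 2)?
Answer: 44759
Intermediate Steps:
w = 12 (w = -4*(-3) = 12)
I = 234 (I = -8 + (((1 + 4)*4)*12 - 1*(-2)) = -8 + ((5*4)*12 + 2) = -8 + (20*12 + 2) = -8 + (240 + 2) = -8 + 242 = 234)
(I + 79)*143 = (234 + 79)*143 = 313*143 = 44759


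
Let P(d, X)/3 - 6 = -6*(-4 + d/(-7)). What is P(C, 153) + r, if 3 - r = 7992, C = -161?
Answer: -8313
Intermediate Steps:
r = -7989 (r = 3 - 1*7992 = 3 - 7992 = -7989)
P(d, X) = 90 + 18*d/7 (P(d, X) = 18 + 3*(-6*(-4 + d/(-7))) = 18 + 3*(-6*(-4 + d*(-⅐))) = 18 + 3*(-6*(-4 - d/7)) = 18 + 3*(24 + 6*d/7) = 18 + (72 + 18*d/7) = 90 + 18*d/7)
P(C, 153) + r = (90 + (18/7)*(-161)) - 7989 = (90 - 414) - 7989 = -324 - 7989 = -8313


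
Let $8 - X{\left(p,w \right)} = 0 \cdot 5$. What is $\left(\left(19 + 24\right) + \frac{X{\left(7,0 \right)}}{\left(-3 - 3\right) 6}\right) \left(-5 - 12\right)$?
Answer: $- \frac{6545}{9} \approx -727.22$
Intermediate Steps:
$X{\left(p,w \right)} = 8$ ($X{\left(p,w \right)} = 8 - 0 \cdot 5 = 8 - 0 = 8 + 0 = 8$)
$\left(\left(19 + 24\right) + \frac{X{\left(7,0 \right)}}{\left(-3 - 3\right) 6}\right) \left(-5 - 12\right) = \left(\left(19 + 24\right) + \frac{8}{\left(-3 - 3\right) 6}\right) \left(-5 - 12\right) = \left(43 + \frac{8}{\left(-6\right) 6}\right) \left(-5 - 12\right) = \left(43 + \frac{8}{-36}\right) \left(-17\right) = \left(43 + 8 \left(- \frac{1}{36}\right)\right) \left(-17\right) = \left(43 - \frac{2}{9}\right) \left(-17\right) = \frac{385}{9} \left(-17\right) = - \frac{6545}{9}$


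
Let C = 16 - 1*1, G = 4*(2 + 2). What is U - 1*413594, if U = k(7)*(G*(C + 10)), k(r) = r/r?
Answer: -413194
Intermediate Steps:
G = 16 (G = 4*4 = 16)
C = 15 (C = 16 - 1 = 15)
k(r) = 1
U = 400 (U = 1*(16*(15 + 10)) = 1*(16*25) = 1*400 = 400)
U - 1*413594 = 400 - 1*413594 = 400 - 413594 = -413194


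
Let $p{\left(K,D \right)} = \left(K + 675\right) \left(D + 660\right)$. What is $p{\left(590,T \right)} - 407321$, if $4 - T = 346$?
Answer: $-5051$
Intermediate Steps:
$T = -342$ ($T = 4 - 346 = -342$)
$p{\left(K,D \right)} = \left(660 + D\right) \left(675 + K\right)$ ($p{\left(K,D \right)} = \left(675 + K\right) \left(660 + D\right) = \left(660 + D\right) \left(675 + K\right)$)
$p{\left(590,T \right)} - 407321 = \left(445500 + 660 \cdot 590 + 675 \left(-342\right) - 201780\right) - 407321 = \left(445500 + 389400 - 230850 - 201780\right) - 407321 = 402270 - 407321 = -5051$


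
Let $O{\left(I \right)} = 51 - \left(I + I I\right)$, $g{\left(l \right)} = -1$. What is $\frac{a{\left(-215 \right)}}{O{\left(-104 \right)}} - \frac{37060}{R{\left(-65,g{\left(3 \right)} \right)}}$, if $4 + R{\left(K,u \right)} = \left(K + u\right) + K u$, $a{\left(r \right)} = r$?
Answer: $\frac{79019547}{10661} \approx 7412.0$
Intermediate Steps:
$R{\left(K,u \right)} = -4 + K + u + K u$ ($R{\left(K,u \right)} = -4 + \left(\left(K + u\right) + K u\right) = -4 + \left(K + u + K u\right) = -4 + K + u + K u$)
$O{\left(I \right)} = 51 - I - I^{2}$ ($O{\left(I \right)} = 51 - \left(I + I^{2}\right) = 51 - I - I^{2}$)
$\frac{a{\left(-215 \right)}}{O{\left(-104 \right)}} - \frac{37060}{R{\left(-65,g{\left(3 \right)} \right)}} = - \frac{215}{51 - -104 - \left(-104\right)^{2}} - \frac{37060}{-4 - 65 - 1 - -65} = - \frac{215}{51 + 104 - 10816} - \frac{37060}{-4 - 65 - 1 + 65} = - \frac{215}{51 + 104 - 10816} - \frac{37060}{-5} = - \frac{215}{-10661} - -7412 = \left(-215\right) \left(- \frac{1}{10661}\right) + 7412 = \frac{215}{10661} + 7412 = \frac{79019547}{10661}$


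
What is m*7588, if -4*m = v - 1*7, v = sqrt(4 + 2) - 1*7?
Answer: 26558 - 1897*sqrt(6) ≈ 21911.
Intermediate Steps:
v = -7 + sqrt(6) (v = sqrt(6) - 7 = -7 + sqrt(6) ≈ -4.5505)
m = 7/2 - sqrt(6)/4 (m = -((-7 + sqrt(6)) - 1*7)/4 = -((-7 + sqrt(6)) - 7)/4 = -(-14 + sqrt(6))/4 = 7/2 - sqrt(6)/4 ≈ 2.8876)
m*7588 = (7/2 - sqrt(6)/4)*7588 = 26558 - 1897*sqrt(6)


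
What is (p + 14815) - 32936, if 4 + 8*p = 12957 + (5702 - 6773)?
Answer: -66543/4 ≈ -16636.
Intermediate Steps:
p = 5941/4 (p = -1/2 + (12957 + (5702 - 6773))/8 = -1/2 + (12957 - 1071)/8 = -1/2 + (1/8)*11886 = -1/2 + 5943/4 = 5941/4 ≈ 1485.3)
(p + 14815) - 32936 = (5941/4 + 14815) - 32936 = 65201/4 - 32936 = -66543/4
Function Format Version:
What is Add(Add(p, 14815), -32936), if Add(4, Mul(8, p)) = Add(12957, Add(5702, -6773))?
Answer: Rational(-66543, 4) ≈ -16636.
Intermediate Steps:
p = Rational(5941, 4) (p = Add(Rational(-1, 2), Mul(Rational(1, 8), Add(12957, Add(5702, -6773)))) = Add(Rational(-1, 2), Mul(Rational(1, 8), Add(12957, -1071))) = Add(Rational(-1, 2), Mul(Rational(1, 8), 11886)) = Add(Rational(-1, 2), Rational(5943, 4)) = Rational(5941, 4) ≈ 1485.3)
Add(Add(p, 14815), -32936) = Add(Add(Rational(5941, 4), 14815), -32936) = Add(Rational(65201, 4), -32936) = Rational(-66543, 4)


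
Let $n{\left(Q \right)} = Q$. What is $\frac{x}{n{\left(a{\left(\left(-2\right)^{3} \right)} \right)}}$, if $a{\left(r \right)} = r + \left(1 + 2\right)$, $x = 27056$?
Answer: $- \frac{27056}{5} \approx -5411.2$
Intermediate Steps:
$a{\left(r \right)} = 3 + r$ ($a{\left(r \right)} = r + 3 = 3 + r$)
$\frac{x}{n{\left(a{\left(\left(-2\right)^{3} \right)} \right)}} = \frac{27056}{3 + \left(-2\right)^{3}} = \frac{27056}{3 - 8} = \frac{27056}{-5} = 27056 \left(- \frac{1}{5}\right) = - \frac{27056}{5}$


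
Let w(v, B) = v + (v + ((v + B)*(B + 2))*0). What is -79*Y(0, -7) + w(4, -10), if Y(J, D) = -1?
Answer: 87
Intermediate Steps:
w(v, B) = 2*v (w(v, B) = v + (v + ((B + v)*(2 + B))*0) = v + (v + ((2 + B)*(B + v))*0) = v + (v + 0) = v + v = 2*v)
-79*Y(0, -7) + w(4, -10) = -79*(-1) + 2*4 = 79 + 8 = 87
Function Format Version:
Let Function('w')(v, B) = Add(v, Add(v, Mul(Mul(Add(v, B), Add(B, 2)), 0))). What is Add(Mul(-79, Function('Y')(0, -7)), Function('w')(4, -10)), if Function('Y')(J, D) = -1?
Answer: 87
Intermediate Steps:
Function('w')(v, B) = Mul(2, v) (Function('w')(v, B) = Add(v, Add(v, Mul(Mul(Add(B, v), Add(2, B)), 0))) = Add(v, Add(v, Mul(Mul(Add(2, B), Add(B, v)), 0))) = Add(v, Add(v, 0)) = Add(v, v) = Mul(2, v))
Add(Mul(-79, Function('Y')(0, -7)), Function('w')(4, -10)) = Add(Mul(-79, -1), Mul(2, 4)) = Add(79, 8) = 87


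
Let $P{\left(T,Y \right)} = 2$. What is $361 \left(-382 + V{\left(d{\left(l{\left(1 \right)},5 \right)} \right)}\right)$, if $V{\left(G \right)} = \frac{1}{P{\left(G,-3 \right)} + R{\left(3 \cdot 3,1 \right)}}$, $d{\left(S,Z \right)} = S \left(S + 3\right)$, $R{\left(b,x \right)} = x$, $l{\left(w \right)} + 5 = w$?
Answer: $- \frac{413345}{3} \approx -1.3778 \cdot 10^{5}$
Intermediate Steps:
$l{\left(w \right)} = -5 + w$
$d{\left(S,Z \right)} = S \left(3 + S\right)$
$V{\left(G \right)} = \frac{1}{3}$ ($V{\left(G \right)} = \frac{1}{2 + 1} = \frac{1}{3}$)
$361 \left(-382 + V{\left(d{\left(l{\left(1 \right)},5 \right)} \right)}\right) = 361 \left(-382 + \frac{1}{3}\right) = 361 \left(- \frac{1145}{3}\right) = - \frac{413345}{3}$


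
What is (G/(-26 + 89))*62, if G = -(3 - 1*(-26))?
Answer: -1798/63 ≈ -28.540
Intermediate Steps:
G = -29 (G = -(3 + 26) = -1*29 = -29)
(G/(-26 + 89))*62 = -29/(-26 + 89)*62 = -29/63*62 = -1798/63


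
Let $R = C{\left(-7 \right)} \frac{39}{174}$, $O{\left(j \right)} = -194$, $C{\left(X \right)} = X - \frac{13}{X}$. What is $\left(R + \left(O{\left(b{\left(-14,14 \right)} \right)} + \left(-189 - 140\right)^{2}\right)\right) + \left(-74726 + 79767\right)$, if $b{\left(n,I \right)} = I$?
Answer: $\frac{22956630}{203} \approx 1.1309 \cdot 10^{5}$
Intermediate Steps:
$C{\left(X \right)} = X - \frac{13}{X}$
$R = - \frac{234}{203}$ ($R = \left(-7 - \frac{13}{-7}\right) \frac{39}{174} = \left(-7 - - \frac{13}{7}\right) 39 \cdot \frac{1}{174} = \left(-7 + \frac{13}{7}\right) \frac{13}{58} = \left(- \frac{36}{7}\right) \frac{13}{58} = - \frac{234}{203} \approx -1.1527$)
$\left(R + \left(O{\left(b{\left(-14,14 \right)} \right)} + \left(-189 - 140\right)^{2}\right)\right) + \left(-74726 + 79767\right) = \left(- \frac{234}{203} - \left(194 - \left(-189 - 140\right)^{2}\right)\right) + \left(-74726 + 79767\right) = \left(- \frac{234}{203} - \left(194 - \left(-329\right)^{2}\right)\right) + 5041 = \left(- \frac{234}{203} + \left(-194 + 108241\right)\right) + 5041 = \left(- \frac{234}{203} + 108047\right) + 5041 = \frac{21933307}{203} + 5041 = \frac{22956630}{203}$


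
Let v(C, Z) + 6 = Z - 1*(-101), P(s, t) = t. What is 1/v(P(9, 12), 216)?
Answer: 1/311 ≈ 0.0032154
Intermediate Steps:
v(C, Z) = 95 + Z (v(C, Z) = -6 + (Z - 1*(-101)) = -6 + (Z + 101) = -6 + (101 + Z) = 95 + Z)
1/v(P(9, 12), 216) = 1/(95 + 216) = 1/311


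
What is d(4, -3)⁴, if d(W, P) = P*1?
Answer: 81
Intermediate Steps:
d(W, P) = P
d(4, -3)⁴ = (-3)⁴ = 81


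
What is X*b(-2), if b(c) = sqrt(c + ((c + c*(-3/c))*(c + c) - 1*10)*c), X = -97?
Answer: -97*I*sqrt(22) ≈ -454.97*I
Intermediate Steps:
b(c) = sqrt(c + c*(-10 + 2*c*(-3 + c))) (b(c) = sqrt(c + ((c - 3)*(2*c) - 10)*c) = sqrt(c + ((-3 + c)*(2*c) - 10)*c) = sqrt(c + (2*c*(-3 + c) - 10)*c) = sqrt(c + (-10 + 2*c*(-3 + c))*c) = sqrt(c + c*(-10 + 2*c*(-3 + c))))
X*b(-2) = -97*I*sqrt(2)*sqrt(-9 - 6*(-2) + 2*(-2)**2) = -97*I*sqrt(2)*sqrt(-9 + 12 + 2*4) = -97*I*sqrt(2)*sqrt(-9 + 12 + 8) = -97*I*sqrt(22)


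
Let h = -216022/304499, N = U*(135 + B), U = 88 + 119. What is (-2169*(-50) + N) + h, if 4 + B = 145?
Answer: 50419337396/304499 ≈ 1.6558e+5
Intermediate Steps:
B = 141 (B = -4 + 145 = 141)
U = 207
N = 57132 (N = 207*(135 + 141) = 207*276 = 57132)
h = -216022/304499 (h = -216022*1/304499 = -216022/304499 ≈ -0.70943)
(-2169*(-50) + N) + h = (-2169*(-50) + 57132) - 216022/304499 = (-1*(-108450) + 57132) - 216022/304499 = (108450 + 57132) - 216022/304499 = 165582 - 216022/304499 = 50419337396/304499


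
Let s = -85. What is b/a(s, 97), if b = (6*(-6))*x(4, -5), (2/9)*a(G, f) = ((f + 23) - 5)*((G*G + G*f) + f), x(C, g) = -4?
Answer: -32/106145 ≈ -0.00030147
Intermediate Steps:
a(G, f) = 9*(18 + f)*(f + G**2 + G*f)/2 (a(G, f) = 9*(((f + 23) - 5)*((G*G + G*f) + f))/2 = 9*(((23 + f) - 5)*((G**2 + G*f) + f))/2 = 9*((18 + f)*(f + G**2 + G*f))/2 = 9*(18 + f)*(f + G**2 + G*f)/2)
b = 144 (b = (6*(-6))*(-4) = -36*(-4) = 144)
b/a(s, 97) = 144/(81*97 + 81*(-85)**2 + (9/2)*97**2 + 81*(-85)*97 + (9/2)*(-85)*97**2 + (9/2)*97*(-85)**2) = 144/(7857 + 81*7225 + (9/2)*9409 - 667845 + (9/2)*(-85)*9409 + (9/2)*97*7225) = 144/(7857 + 585225 + 84681/2 - 667845 - 7197885/2 + 6307425/2) = 144/(-955305/2) = 144*(-2/955305) = -32/106145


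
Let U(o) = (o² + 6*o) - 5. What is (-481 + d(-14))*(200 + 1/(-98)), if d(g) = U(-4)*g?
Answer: -5860101/98 ≈ -59797.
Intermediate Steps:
U(o) = -5 + o² + 6*o
d(g) = -13*g (d(g) = (-5 + (-4)² + 6*(-4))*g = (-5 + 16 - 24)*g = -13*g)
(-481 + d(-14))*(200 + 1/(-98)) = (-481 - 13*(-14))*(200 + 1/(-98)) = (-481 + 182)*(200 - 1/98) = -299*19599/98 = -5860101/98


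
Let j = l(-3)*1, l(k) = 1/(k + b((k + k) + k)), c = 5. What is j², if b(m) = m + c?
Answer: 1/49 ≈ 0.020408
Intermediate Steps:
b(m) = 5 + m (b(m) = m + 5 = 5 + m)
l(k) = 1/(5 + 4*k) (l(k) = 1/(k + (5 + ((k + k) + k))) = 1/(k + (5 + (2*k + k))) = 1/(k + (5 + 3*k)) = 1/(5 + 4*k))
j = -⅐ (j = 1/(5 + 4*(-3)) = 1/(5 - 12) = 1/(-7) = -⅐*1 = -⅐ ≈ -0.14286)
j² = (-⅐)² = 1/49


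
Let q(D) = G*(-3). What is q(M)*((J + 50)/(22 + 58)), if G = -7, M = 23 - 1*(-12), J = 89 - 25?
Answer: 1197/40 ≈ 29.925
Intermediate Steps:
J = 64
M = 35 (M = 23 + 12 = 35)
q(D) = 21 (q(D) = -7*(-3) = 21)
q(M)*((J + 50)/(22 + 58)) = 21*((64 + 50)/(22 + 58)) = 21*(114/80) = 21*(114*(1/80)) = 21*(57/40) = 1197/40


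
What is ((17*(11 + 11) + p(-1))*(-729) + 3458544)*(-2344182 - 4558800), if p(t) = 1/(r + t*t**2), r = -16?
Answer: -373872373587090/17 ≈ -2.1992e+13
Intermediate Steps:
p(t) = 1/(-16 + t**3) (p(t) = 1/(-16 + t*t**2) = 1/(-16 + t**3))
((17*(11 + 11) + p(-1))*(-729) + 3458544)*(-2344182 - 4558800) = ((17*(11 + 11) + 1/(-16 + (-1)**3))*(-729) + 3458544)*(-2344182 - 4558800) = ((17*22 + 1/(-16 - 1))*(-729) + 3458544)*(-6902982) = ((374 + 1/(-17))*(-729) + 3458544)*(-6902982) = ((374 - 1/17)*(-729) + 3458544)*(-6902982) = ((6357/17)*(-729) + 3458544)*(-6902982) = (-4634253/17 + 3458544)*(-6902982) = (54160995/17)*(-6902982) = -373872373587090/17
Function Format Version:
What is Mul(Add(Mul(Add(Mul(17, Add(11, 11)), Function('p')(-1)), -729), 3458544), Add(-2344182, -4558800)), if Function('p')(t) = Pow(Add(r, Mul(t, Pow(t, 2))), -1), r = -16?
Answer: Rational(-373872373587090, 17) ≈ -2.1992e+13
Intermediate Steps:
Function('p')(t) = Pow(Add(-16, Pow(t, 3)), -1) (Function('p')(t) = Pow(Add(-16, Mul(t, Pow(t, 2))), -1) = Pow(Add(-16, Pow(t, 3)), -1))
Mul(Add(Mul(Add(Mul(17, Add(11, 11)), Function('p')(-1)), -729), 3458544), Add(-2344182, -4558800)) = Mul(Add(Mul(Add(Mul(17, Add(11, 11)), Pow(Add(-16, Pow(-1, 3)), -1)), -729), 3458544), Add(-2344182, -4558800)) = Mul(Add(Mul(Add(Mul(17, 22), Pow(Add(-16, -1), -1)), -729), 3458544), -6902982) = Mul(Add(Mul(Add(374, Pow(-17, -1)), -729), 3458544), -6902982) = Mul(Add(Mul(Add(374, Rational(-1, 17)), -729), 3458544), -6902982) = Mul(Add(Mul(Rational(6357, 17), -729), 3458544), -6902982) = Mul(Add(Rational(-4634253, 17), 3458544), -6902982) = Mul(Rational(54160995, 17), -6902982) = Rational(-373872373587090, 17)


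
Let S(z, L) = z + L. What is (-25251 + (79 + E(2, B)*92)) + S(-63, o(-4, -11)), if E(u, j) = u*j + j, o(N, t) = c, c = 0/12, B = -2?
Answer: -25787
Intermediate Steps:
c = 0 (c = 0*(1/12) = 0)
o(N, t) = 0
E(u, j) = j + j*u (E(u, j) = j*u + j = j + j*u)
S(z, L) = L + z
(-25251 + (79 + E(2, B)*92)) + S(-63, o(-4, -11)) = (-25251 + (79 - 2*(1 + 2)*92)) + (0 - 63) = (-25251 + (79 - 2*3*92)) - 63 = (-25251 + (79 - 6*92)) - 63 = (-25251 + (79 - 552)) - 63 = (-25251 - 473) - 63 = -25724 - 63 = -25787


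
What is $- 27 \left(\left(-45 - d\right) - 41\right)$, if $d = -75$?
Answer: $297$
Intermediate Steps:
$- 27 \left(\left(-45 - d\right) - 41\right) = - 27 \left(\left(-45 - -75\right) - 41\right) = - 27 \left(\left(-45 + 75\right) - 41\right) = - 27 \left(30 - 41\right) = \left(-27\right) \left(-11\right) = 297$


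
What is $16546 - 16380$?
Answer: $166$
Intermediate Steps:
$16546 - 16380 = 166$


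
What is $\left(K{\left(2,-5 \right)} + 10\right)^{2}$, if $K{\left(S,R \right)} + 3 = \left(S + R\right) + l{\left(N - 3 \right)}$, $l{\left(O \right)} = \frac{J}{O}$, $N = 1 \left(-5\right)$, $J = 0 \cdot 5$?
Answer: $16$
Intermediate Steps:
$J = 0$
$N = -5$
$l{\left(O \right)} = 0$ ($l{\left(O \right)} = \frac{0}{O} = 0$)
$K{\left(S,R \right)} = -3 + R + S$ ($K{\left(S,R \right)} = -3 + \left(\left(S + R\right) + 0\right) = -3 + \left(\left(R + S\right) + 0\right) = -3 + \left(R + S\right) = -3 + R + S$)
$\left(K{\left(2,-5 \right)} + 10\right)^{2} = \left(\left(-3 - 5 + 2\right) + 10\right)^{2} = \left(-6 + 10\right)^{2} = 4^{2} = 16$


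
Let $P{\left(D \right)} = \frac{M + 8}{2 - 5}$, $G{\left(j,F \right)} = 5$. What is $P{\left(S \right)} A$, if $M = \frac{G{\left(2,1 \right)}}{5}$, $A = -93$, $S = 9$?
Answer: $279$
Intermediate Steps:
$M = 1$ ($M = \frac{5}{5} = 5 \cdot \frac{1}{5} = 1$)
$P{\left(D \right)} = -3$ ($P{\left(D \right)} = \frac{1 + 8}{2 - 5} = \frac{9}{-3} = 9 \left(- \frac{1}{3}\right) = -3$)
$P{\left(S \right)} A = \left(-3\right) \left(-93\right) = 279$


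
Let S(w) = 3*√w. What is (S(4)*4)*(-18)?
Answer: -432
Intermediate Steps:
(S(4)*4)*(-18) = ((3*√4)*4)*(-18) = ((3*2)*4)*(-18) = (6*4)*(-18) = 24*(-18) = -432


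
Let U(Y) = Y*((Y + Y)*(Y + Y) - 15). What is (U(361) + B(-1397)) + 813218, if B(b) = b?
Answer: 188989930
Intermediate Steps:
U(Y) = Y*(-15 + 4*Y**2) (U(Y) = Y*((2*Y)*(2*Y) - 15) = Y*(4*Y**2 - 15) = Y*(-15 + 4*Y**2))
(U(361) + B(-1397)) + 813218 = (361*(-15 + 4*361**2) - 1397) + 813218 = (361*(-15 + 4*130321) - 1397) + 813218 = (361*(-15 + 521284) - 1397) + 813218 = (361*521269 - 1397) + 813218 = (188178109 - 1397) + 813218 = 188176712 + 813218 = 188989930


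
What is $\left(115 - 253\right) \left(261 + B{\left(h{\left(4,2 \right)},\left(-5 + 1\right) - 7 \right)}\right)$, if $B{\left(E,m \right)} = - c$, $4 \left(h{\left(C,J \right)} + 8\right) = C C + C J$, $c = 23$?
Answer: $-32844$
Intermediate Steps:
$h{\left(C,J \right)} = -8 + \frac{C^{2}}{4} + \frac{C J}{4}$ ($h{\left(C,J \right)} = -8 + \frac{C C + C J}{4} = -8 + \frac{C^{2} + C J}{4} = -8 + \left(\frac{C^{2}}{4} + \frac{C J}{4}\right) = -8 + \frac{C^{2}}{4} + \frac{C J}{4}$)
$B{\left(E,m \right)} = -23$ ($B{\left(E,m \right)} = \left(-1\right) 23 = -23$)
$\left(115 - 253\right) \left(261 + B{\left(h{\left(4,2 \right)},\left(-5 + 1\right) - 7 \right)}\right) = \left(115 - 253\right) \left(261 - 23\right) = \left(-138\right) 238 = -32844$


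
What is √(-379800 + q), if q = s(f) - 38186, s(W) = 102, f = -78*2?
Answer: 2*I*√104471 ≈ 646.44*I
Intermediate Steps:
f = -156
q = -38084 (q = 102 - 38186 = -38084)
√(-379800 + q) = √(-379800 - 38084) = √(-417884) = 2*I*√104471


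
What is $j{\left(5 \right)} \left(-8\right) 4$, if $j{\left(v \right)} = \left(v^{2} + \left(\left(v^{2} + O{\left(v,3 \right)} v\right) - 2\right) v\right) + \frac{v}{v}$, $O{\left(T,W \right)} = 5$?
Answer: $-8512$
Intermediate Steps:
$j{\left(v \right)} = 1 + v^{2} + v \left(-2 + v^{2} + 5 v\right)$ ($j{\left(v \right)} = \left(v^{2} + \left(\left(v^{2} + 5 v\right) - 2\right) v\right) + \frac{v}{v} = \left(v^{2} + \left(-2 + v^{2} + 5 v\right) v\right) + 1 = \left(v^{2} + v \left(-2 + v^{2} + 5 v\right)\right) + 1 = 1 + v^{2} + v \left(-2 + v^{2} + 5 v\right)$)
$j{\left(5 \right)} \left(-8\right) 4 = \left(1 + 5^{3} - 10 + 6 \cdot 5^{2}\right) \left(-8\right) 4 = \left(1 + 125 - 10 + 6 \cdot 25\right) \left(-8\right) 4 = \left(1 + 125 - 10 + 150\right) \left(-8\right) 4 = 266 \left(-8\right) 4 = \left(-2128\right) 4 = -8512$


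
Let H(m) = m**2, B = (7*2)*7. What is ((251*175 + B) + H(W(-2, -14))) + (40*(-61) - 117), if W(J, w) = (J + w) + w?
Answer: 42366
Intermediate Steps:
W(J, w) = J + 2*w
B = 98 (B = 14*7 = 98)
((251*175 + B) + H(W(-2, -14))) + (40*(-61) - 117) = ((251*175 + 98) + (-2 + 2*(-14))**2) + (40*(-61) - 117) = ((43925 + 98) + (-2 - 28)**2) + (-2440 - 117) = (44023 + (-30)**2) - 2557 = (44023 + 900) - 2557 = 44923 - 2557 = 42366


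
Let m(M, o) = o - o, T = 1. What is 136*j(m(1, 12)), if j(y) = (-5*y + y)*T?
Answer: 0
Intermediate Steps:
m(M, o) = 0
j(y) = -4*y (j(y) = (-5*y + y)*1 = -4*y*1 = -4*y)
136*j(m(1, 12)) = 136*(-4*0) = 136*0 = 0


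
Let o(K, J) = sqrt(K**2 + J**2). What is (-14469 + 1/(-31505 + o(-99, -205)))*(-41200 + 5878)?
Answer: 169082569881261064/330837733 + 11774*sqrt(51826)/330837733 ≈ 5.1107e+8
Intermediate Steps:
o(K, J) = sqrt(J**2 + K**2)
(-14469 + 1/(-31505 + o(-99, -205)))*(-41200 + 5878) = (-14469 + 1/(-31505 + sqrt((-205)**2 + (-99)**2)))*(-41200 + 5878) = (-14469 + 1/(-31505 + sqrt(42025 + 9801)))*(-35322) = (-14469 + 1/(-31505 + sqrt(51826)))*(-35322) = 511074018 - 35322/(-31505 + sqrt(51826))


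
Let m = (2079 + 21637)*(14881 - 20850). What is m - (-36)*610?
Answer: -141538844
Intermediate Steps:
m = -141560804 (m = 23716*(-5969) = -141560804)
m - (-36)*610 = -141560804 - (-36)*610 = -141560804 - 1*(-21960) = -141560804 + 21960 = -141538844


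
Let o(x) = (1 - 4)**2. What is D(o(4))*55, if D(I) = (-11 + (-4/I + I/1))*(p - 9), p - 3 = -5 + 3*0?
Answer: 13310/9 ≈ 1478.9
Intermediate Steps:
o(x) = 9 (o(x) = (-3)**2 = 9)
p = -2 (p = 3 + (-5 + 3*0) = 3 + (-5 + 0) = 3 - 5 = -2)
D(I) = 121 - 11*I + 44/I (D(I) = (-11 + (-4/I + I/1))*(-2 - 9) = (-11 + (-4/I + I*1))*(-11) = (-11 + (-4/I + I))*(-11) = (-11 + (I - 4/I))*(-11) = (-11 + I - 4/I)*(-11) = 121 - 11*I + 44/I)
D(o(4))*55 = (121 - 11*9 + 44/9)*55 = (121 - 99 + 44*(1/9))*55 = (121 - 99 + 44/9)*55 = (242/9)*55 = 13310/9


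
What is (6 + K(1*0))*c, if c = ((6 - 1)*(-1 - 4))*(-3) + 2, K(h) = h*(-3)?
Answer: 462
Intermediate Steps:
K(h) = -3*h
c = 77 (c = (5*(-5))*(-3) + 2 = -25*(-3) + 2 = 75 + 2 = 77)
(6 + K(1*0))*c = (6 - 3*0)*77 = (6 + 0)*77 = 6*77 = 462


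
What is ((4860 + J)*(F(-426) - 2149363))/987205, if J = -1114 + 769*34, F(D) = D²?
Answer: -58824078204/987205 ≈ -59587.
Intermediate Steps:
J = 25032 (J = -1114 + 26146 = 25032)
((4860 + J)*(F(-426) - 2149363))/987205 = ((4860 + 25032)*((-426)² - 2149363))/987205 = (29892*(181476 - 2149363))*(1/987205) = (29892*(-1967887))*(1/987205) = -58824078204*1/987205 = -58824078204/987205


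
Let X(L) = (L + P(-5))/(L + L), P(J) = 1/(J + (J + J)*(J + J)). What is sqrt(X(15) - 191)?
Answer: I*sqrt(15473334)/285 ≈ 13.802*I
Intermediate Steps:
P(J) = 1/(J + 4*J**2) (P(J) = 1/(J + (2*J)*(2*J)) = 1/(J + 4*J**2))
X(L) = (1/95 + L)/(2*L) (X(L) = (L + 1/((-5)*(1 + 4*(-5))))/(L + L) = (L - 1/(5*(1 - 20)))/((2*L)) = (L - 1/5/(-19))*(1/(2*L)) = (L - 1/5*(-1/19))*(1/(2*L)) = (L + 1/95)*(1/(2*L)) = (1/95 + L)*(1/(2*L)) = (1/95 + L)/(2*L))
sqrt(X(15) - 191) = sqrt((1/190)*(1 + 95*15)/15 - 191) = sqrt((1/190)*(1/15)*(1 + 1425) - 191) = sqrt((1/190)*(1/15)*1426 - 191) = sqrt(713/1425 - 191) = sqrt(-271462/1425) = I*sqrt(15473334)/285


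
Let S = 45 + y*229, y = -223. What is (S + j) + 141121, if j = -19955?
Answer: 70144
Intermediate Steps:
S = -51022 (S = 45 - 223*229 = 45 - 51067 = -51022)
(S + j) + 141121 = (-51022 - 19955) + 141121 = -70977 + 141121 = 70144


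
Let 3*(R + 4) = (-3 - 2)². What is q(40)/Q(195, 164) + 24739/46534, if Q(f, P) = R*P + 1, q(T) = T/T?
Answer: 52957367/99350090 ≈ 0.53304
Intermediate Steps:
R = 13/3 (R = -4 + (-3 - 2)²/3 = -4 + (⅓)*(-5)² = -4 + (⅓)*25 = -4 + 25/3 = 13/3 ≈ 4.3333)
q(T) = 1
Q(f, P) = 1 + 13*P/3 (Q(f, P) = 13*P/3 + 1 = 1 + 13*P/3)
q(40)/Q(195, 164) + 24739/46534 = 1/(1 + (13/3)*164) + 24739/46534 = 1/(1 + 2132/3) + 24739*(1/46534) = 1/(2135/3) + 24739/46534 = 1*(3/2135) + 24739/46534 = 3/2135 + 24739/46534 = 52957367/99350090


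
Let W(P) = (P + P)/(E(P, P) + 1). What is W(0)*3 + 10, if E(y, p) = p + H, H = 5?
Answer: 10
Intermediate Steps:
E(y, p) = 5 + p (E(y, p) = p + 5 = 5 + p)
W(P) = 2*P/(6 + P) (W(P) = (P + P)/((5 + P) + 1) = (2*P)/(6 + P) = 2*P/(6 + P))
W(0)*3 + 10 = (2*0/(6 + 0))*3 + 10 = (2*0/6)*3 + 10 = (2*0*(1/6))*3 + 10 = 0*3 + 10 = 0 + 10 = 10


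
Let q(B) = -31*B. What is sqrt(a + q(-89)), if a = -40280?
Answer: 3*I*sqrt(4169) ≈ 193.7*I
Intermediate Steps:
sqrt(a + q(-89)) = sqrt(-40280 - 31*(-89)) = sqrt(-40280 + 2759) = sqrt(-37521) = 3*I*sqrt(4169)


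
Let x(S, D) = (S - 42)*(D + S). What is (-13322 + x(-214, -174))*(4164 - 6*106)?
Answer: 303429168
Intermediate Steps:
x(S, D) = (-42 + S)*(D + S)
(-13322 + x(-214, -174))*(4164 - 6*106) = (-13322 + ((-214)² - 42*(-174) - 42*(-214) - 174*(-214)))*(4164 - 6*106) = (-13322 + (45796 + 7308 + 8988 + 37236))*(4164 - 636) = (-13322 + 99328)*3528 = 86006*3528 = 303429168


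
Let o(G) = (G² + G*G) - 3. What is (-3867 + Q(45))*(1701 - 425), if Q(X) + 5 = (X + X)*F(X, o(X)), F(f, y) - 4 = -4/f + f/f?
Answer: -4376680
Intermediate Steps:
o(G) = -3 + 2*G² (o(G) = (G² + G²) - 3 = 2*G² - 3 = -3 + 2*G²)
F(f, y) = 5 - 4/f (F(f, y) = 4 + (-4/f + f/f) = 4 + (-4/f + 1) = 4 + (1 - 4/f) = 5 - 4/f)
Q(X) = -5 + 2*X*(5 - 4/X) (Q(X) = -5 + (X + X)*(5 - 4/X) = -5 + (2*X)*(5 - 4/X) = -5 + 2*X*(5 - 4/X))
(-3867 + Q(45))*(1701 - 425) = (-3867 + (-13 + 10*45))*(1701 - 425) = (-3867 + (-13 + 450))*1276 = (-3867 + 437)*1276 = -3430*1276 = -4376680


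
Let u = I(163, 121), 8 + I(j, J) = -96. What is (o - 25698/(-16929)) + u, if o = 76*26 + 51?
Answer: 10860055/5643 ≈ 1924.5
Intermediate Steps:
I(j, J) = -104 (I(j, J) = -8 - 96 = -104)
u = -104
o = 2027 (o = 1976 + 51 = 2027)
(o - 25698/(-16929)) + u = (2027 - 25698/(-16929)) - 104 = (2027 - 25698*(-1/16929)) - 104 = (2027 + 8566/5643) - 104 = 11446927/5643 - 104 = 10860055/5643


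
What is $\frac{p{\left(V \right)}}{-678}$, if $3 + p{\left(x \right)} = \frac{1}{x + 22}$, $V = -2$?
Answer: $\frac{59}{13560} \approx 0.004351$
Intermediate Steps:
$p{\left(x \right)} = -3 + \frac{1}{22 + x}$ ($p{\left(x \right)} = -3 + \frac{1}{x + 22} = -3 + \frac{1}{22 + x}$)
$\frac{p{\left(V \right)}}{-678} = \frac{\frac{1}{22 - 2} \left(-65 - -6\right)}{-678} = \frac{-65 + 6}{20} \left(- \frac{1}{678}\right) = \frac{1}{20} \left(-59\right) \left(- \frac{1}{678}\right) = \left(- \frac{59}{20}\right) \left(- \frac{1}{678}\right) = \frac{59}{13560}$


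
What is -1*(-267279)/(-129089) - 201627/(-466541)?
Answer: -98668784136/60225311149 ≈ -1.6383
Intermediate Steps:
-1*(-267279)/(-129089) - 201627/(-466541) = 267279*(-1/129089) - 201627*(-1/466541) = -267279/129089 + 201627/466541 = -98668784136/60225311149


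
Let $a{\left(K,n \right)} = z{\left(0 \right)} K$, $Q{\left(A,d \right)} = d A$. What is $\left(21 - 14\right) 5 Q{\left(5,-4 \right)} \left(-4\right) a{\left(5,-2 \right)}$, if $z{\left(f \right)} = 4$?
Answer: $56000$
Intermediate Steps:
$Q{\left(A,d \right)} = A d$
$a{\left(K,n \right)} = 4 K$
$\left(21 - 14\right) 5 Q{\left(5,-4 \right)} \left(-4\right) a{\left(5,-2 \right)} = \left(21 - 14\right) 5 \cdot 5 \left(-4\right) \left(-4\right) 4 \cdot 5 = 7 \cdot 5 \left(-20\right) \left(-4\right) 20 = 7 \left(\left(-100\right) \left(-4\right)\right) 20 = 7 \cdot 400 \cdot 20 = 2800 \cdot 20 = 56000$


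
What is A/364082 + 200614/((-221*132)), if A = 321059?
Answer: -7959251650/1327625013 ≈ -5.9951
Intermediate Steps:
A/364082 + 200614/((-221*132)) = 321059/364082 + 200614/((-221*132)) = 321059*(1/364082) + 200614/(-29172) = 321059/364082 + 200614*(-1/29172) = 321059/364082 - 100307/14586 = -7959251650/1327625013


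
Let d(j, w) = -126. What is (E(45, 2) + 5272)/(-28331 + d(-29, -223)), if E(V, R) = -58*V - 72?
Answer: -2590/28457 ≈ -0.091015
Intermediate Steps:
E(V, R) = -72 - 58*V
(E(45, 2) + 5272)/(-28331 + d(-29, -223)) = ((-72 - 58*45) + 5272)/(-28331 - 126) = ((-72 - 2610) + 5272)/(-28457) = (-2682 + 5272)*(-1/28457) = 2590*(-1/28457) = -2590/28457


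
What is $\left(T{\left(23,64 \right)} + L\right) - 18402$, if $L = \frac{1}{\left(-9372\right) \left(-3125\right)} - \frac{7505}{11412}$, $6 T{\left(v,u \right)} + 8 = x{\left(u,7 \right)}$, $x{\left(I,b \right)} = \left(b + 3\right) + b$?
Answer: $- \frac{128129158273981}{6963103125} \approx -18401.0$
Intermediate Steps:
$x{\left(I,b \right)} = 3 + 2 b$ ($x{\left(I,b \right)} = \left(3 + b\right) + b = 3 + 2 b$)
$T{\left(v,u \right)} = \frac{3}{2}$ ($T{\left(v,u \right)} = - \frac{4}{3} + \frac{3 + 2 \cdot 7}{6} = - \frac{4}{3} + \frac{3 + 14}{6} = - \frac{4}{3} + \frac{1}{6} \cdot 17 = - \frac{4}{3} + \frac{17}{6} = \frac{3}{2}$)
$L = - \frac{9158444837}{13926206250}$ ($L = \left(- \frac{1}{9372}\right) \left(- \frac{1}{3125}\right) - \frac{7505}{11412} = \frac{1}{29287500} - \frac{7505}{11412} = - \frac{9158444837}{13926206250} \approx -0.65764$)
$\left(T{\left(23,64 \right)} + L\right) - 18402 = \left(\frac{3}{2} - \frac{9158444837}{13926206250}\right) - 18402 = \frac{5865432269}{6963103125} - 18402 = - \frac{128129158273981}{6963103125}$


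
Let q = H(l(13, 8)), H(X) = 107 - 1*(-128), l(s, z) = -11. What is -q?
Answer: -235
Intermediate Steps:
H(X) = 235 (H(X) = 107 + 128 = 235)
q = 235
-q = -1*235 = -235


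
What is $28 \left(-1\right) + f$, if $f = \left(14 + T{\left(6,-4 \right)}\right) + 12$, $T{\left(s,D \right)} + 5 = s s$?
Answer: $29$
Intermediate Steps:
$T{\left(s,D \right)} = -5 + s^{2}$ ($T{\left(s,D \right)} = -5 + s s = -5 + s^{2}$)
$f = 57$ ($f = \left(14 - \left(5 - 6^{2}\right)\right) + 12 = \left(14 + \left(-5 + 36\right)\right) + 12 = \left(14 + 31\right) + 12 = 45 + 12 = 57$)
$28 \left(-1\right) + f = 28 \left(-1\right) + 57 = -28 + 57 = 29$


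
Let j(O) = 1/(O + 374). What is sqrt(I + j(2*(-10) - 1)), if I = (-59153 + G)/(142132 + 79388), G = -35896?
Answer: I*sqrt(18099667385605)/6516380 ≈ 0.65287*I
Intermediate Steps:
j(O) = 1/(374 + O)
I = -31683/73840 (I = (-59153 - 35896)/(142132 + 79388) = -95049/221520 = -95049*1/221520 = -31683/73840 ≈ -0.42908)
sqrt(I + j(2*(-10) - 1)) = sqrt(-31683/73840 + 1/(374 + (2*(-10) - 1))) = sqrt(-31683/73840 + 1/(374 + (-20 - 1))) = sqrt(-31683/73840 + 1/(374 - 21)) = sqrt(-31683/73840 + 1/353) = sqrt(-11110259/26065520) = I*sqrt(18099667385605)/6516380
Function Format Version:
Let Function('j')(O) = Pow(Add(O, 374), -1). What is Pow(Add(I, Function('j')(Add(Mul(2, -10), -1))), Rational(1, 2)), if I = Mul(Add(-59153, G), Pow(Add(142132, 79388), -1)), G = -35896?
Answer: Mul(Rational(1, 6516380), I, Pow(18099667385605, Rational(1, 2))) ≈ Mul(0.65287, I)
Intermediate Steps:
Function('j')(O) = Pow(Add(374, O), -1)
I = Rational(-31683, 73840) (I = Mul(Add(-59153, -35896), Pow(Add(142132, 79388), -1)) = Mul(-95049, Pow(221520, -1)) = Mul(-95049, Rational(1, 221520)) = Rational(-31683, 73840) ≈ -0.42908)
Pow(Add(I, Function('j')(Add(Mul(2, -10), -1))), Rational(1, 2)) = Pow(Add(Rational(-31683, 73840), Pow(Add(374, Add(Mul(2, -10), -1)), -1)), Rational(1, 2)) = Pow(Add(Rational(-31683, 73840), Pow(Add(374, Add(-20, -1)), -1)), Rational(1, 2)) = Pow(Add(Rational(-31683, 73840), Pow(Add(374, -21), -1)), Rational(1, 2)) = Pow(Add(Rational(-31683, 73840), Pow(353, -1)), Rational(1, 2)) = Pow(Add(Rational(-31683, 73840), Rational(1, 353)), Rational(1, 2)) = Pow(Rational(-11110259, 26065520), Rational(1, 2)) = Mul(Rational(1, 6516380), I, Pow(18099667385605, Rational(1, 2)))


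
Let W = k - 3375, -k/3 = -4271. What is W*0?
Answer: 0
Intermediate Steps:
k = 12813 (k = -3*(-4271) = 12813)
W = 9438 (W = 12813 - 3375 = 9438)
W*0 = 9438*0 = 0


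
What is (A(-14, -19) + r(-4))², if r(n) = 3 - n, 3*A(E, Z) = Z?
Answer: 4/9 ≈ 0.44444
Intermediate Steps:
A(E, Z) = Z/3
(A(-14, -19) + r(-4))² = ((⅓)*(-19) + (3 - 1*(-4)))² = (-19/3 + (3 + 4))² = (-19/3 + 7)² = (⅔)² = 4/9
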